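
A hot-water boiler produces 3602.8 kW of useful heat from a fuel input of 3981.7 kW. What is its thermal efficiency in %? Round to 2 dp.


eta = (3602.8/3981.7)*100 = 90.48 %

90.48 %


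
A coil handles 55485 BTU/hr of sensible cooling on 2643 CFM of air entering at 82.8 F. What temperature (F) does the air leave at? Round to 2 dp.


dT = 55485/(1.08*2643) = 19.4381
T_leave = 82.8 - 19.4381 = 63.36 F

63.36 F


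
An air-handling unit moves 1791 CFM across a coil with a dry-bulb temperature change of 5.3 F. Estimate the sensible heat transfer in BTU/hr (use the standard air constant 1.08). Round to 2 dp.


Q = 1.08 * 1791 * 5.3 = 10251.68 BTU/hr

10251.68 BTU/hr


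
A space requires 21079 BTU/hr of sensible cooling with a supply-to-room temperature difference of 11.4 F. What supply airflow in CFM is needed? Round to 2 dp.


CFM = 21079 / (1.08 * 11.4) = 1712.07

1712.07 CFM


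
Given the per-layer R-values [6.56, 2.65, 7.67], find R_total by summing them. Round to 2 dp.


R_total = 6.56 + 2.65 + 7.67 = 16.88

16.88


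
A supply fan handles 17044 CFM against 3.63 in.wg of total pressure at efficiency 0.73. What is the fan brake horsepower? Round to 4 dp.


BHP = 17044 * 3.63 / (6356 * 0.73) = 13.3343 hp

13.3343 hp


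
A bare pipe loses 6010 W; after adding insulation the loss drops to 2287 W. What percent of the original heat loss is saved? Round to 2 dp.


Savings = ((6010-2287)/6010)*100 = 61.95 %

61.95 %


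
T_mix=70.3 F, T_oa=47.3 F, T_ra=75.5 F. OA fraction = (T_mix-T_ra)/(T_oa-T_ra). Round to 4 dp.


frac = (70.3 - 75.5) / (47.3 - 75.5) = 0.1844

0.1844


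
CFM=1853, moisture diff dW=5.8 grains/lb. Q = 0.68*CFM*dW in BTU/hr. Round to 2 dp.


Q = 0.68 * 1853 * 5.8 = 7308.23 BTU/hr

7308.23 BTU/hr


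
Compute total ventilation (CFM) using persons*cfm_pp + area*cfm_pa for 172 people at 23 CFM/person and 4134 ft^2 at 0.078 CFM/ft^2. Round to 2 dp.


Total = 172*23 + 4134*0.078 = 4278.45 CFM

4278.45 CFM


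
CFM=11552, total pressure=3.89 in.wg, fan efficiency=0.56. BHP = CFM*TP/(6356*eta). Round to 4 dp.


BHP = 11552 * 3.89 / (6356 * 0.56) = 12.6251 hp

12.6251 hp


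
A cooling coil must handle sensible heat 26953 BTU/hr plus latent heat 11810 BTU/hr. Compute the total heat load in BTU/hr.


Qt = 26953 + 11810 = 38763 BTU/hr

38763 BTU/hr


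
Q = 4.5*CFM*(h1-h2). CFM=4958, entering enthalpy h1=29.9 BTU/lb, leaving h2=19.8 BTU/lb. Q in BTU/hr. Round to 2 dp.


Q = 4.5 * 4958 * (29.9 - 19.8) = 225341.10 BTU/hr

225341.10 BTU/hr


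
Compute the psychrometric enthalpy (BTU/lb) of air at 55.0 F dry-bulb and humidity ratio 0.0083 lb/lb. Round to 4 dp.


h = 0.24*55.0 + 0.0083*(1061+0.444*55.0) = 22.2090 BTU/lb

22.2090 BTU/lb


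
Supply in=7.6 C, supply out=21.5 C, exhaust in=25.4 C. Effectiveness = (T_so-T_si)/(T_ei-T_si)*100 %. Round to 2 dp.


eff = (21.5-7.6)/(25.4-7.6)*100 = 78.09 %

78.09 %


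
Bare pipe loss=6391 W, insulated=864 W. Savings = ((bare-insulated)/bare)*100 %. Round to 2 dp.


Savings = ((6391-864)/6391)*100 = 86.48 %

86.48 %


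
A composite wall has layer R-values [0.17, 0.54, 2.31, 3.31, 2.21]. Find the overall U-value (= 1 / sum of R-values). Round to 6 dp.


R_total = 0.17 + 0.54 + 2.31 + 3.31 + 2.21 = 8.54
U = 1/8.54 = 0.117096

0.117096


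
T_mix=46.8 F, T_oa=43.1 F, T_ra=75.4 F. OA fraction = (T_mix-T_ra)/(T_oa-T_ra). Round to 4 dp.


frac = (46.8 - 75.4) / (43.1 - 75.4) = 0.8854

0.8854


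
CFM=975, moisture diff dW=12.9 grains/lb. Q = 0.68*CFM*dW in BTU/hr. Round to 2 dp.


Q = 0.68 * 975 * 12.9 = 8552.70 BTU/hr

8552.70 BTU/hr


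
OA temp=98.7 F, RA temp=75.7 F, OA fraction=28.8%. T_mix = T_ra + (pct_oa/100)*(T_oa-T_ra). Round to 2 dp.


T_mix = 75.7 + (28.8/100)*(98.7-75.7) = 82.32 F

82.32 F


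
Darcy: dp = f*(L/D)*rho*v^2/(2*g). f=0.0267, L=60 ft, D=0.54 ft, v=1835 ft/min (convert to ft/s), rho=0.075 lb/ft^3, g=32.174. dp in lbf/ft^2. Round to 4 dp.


v_fps = 1835/60 = 30.5833 ft/s
dp = 0.0267*(60/0.54)*0.075*30.5833^2/(2*32.174) = 3.2342 lbf/ft^2

3.2342 lbf/ft^2


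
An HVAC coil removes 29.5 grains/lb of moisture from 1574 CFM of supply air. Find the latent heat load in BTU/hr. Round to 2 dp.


Q = 0.68 * 1574 * 29.5 = 31574.44 BTU/hr

31574.44 BTU/hr


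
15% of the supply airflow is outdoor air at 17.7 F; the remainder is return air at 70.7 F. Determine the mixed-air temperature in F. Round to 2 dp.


T_mix = 0.15*17.7 + 0.85*70.7 = 62.75 F

62.75 F


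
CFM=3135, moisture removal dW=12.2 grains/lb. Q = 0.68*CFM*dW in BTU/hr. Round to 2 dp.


Q = 0.68 * 3135 * 12.2 = 26007.96 BTU/hr

26007.96 BTU/hr


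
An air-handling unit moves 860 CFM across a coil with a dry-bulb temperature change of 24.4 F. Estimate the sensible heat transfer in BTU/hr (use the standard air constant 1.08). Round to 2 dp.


Q = 1.08 * 860 * 24.4 = 22662.72 BTU/hr

22662.72 BTU/hr


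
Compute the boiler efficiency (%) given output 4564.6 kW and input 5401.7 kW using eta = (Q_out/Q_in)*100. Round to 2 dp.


eta = (4564.6/5401.7)*100 = 84.50 %

84.50 %


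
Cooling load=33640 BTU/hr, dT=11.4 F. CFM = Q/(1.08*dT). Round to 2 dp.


CFM = 33640 / (1.08 * 11.4) = 2732.29

2732.29 CFM


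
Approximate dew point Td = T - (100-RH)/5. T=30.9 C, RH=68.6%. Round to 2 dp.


Td = 30.9 - (100-68.6)/5 = 24.62 C

24.62 C


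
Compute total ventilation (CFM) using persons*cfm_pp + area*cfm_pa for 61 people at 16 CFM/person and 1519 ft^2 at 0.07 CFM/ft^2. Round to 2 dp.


Total = 61*16 + 1519*0.07 = 1082.33 CFM

1082.33 CFM


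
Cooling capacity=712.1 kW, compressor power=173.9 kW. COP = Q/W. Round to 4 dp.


COP = 712.1 / 173.9 = 4.0949

4.0949


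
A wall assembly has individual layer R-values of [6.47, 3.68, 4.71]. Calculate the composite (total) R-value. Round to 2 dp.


R_total = 6.47 + 3.68 + 4.71 = 14.86

14.86


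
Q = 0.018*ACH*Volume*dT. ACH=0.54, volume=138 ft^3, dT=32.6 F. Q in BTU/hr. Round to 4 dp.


Q = 0.018 * 0.54 * 138 * 32.6 = 43.7283 BTU/hr

43.7283 BTU/hr


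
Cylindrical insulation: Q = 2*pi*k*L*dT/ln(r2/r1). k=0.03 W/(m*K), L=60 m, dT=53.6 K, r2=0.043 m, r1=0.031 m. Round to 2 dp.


Q = 2*pi*0.03*60*53.6/ln(0.043/0.031) = 1852.62 W

1852.62 W


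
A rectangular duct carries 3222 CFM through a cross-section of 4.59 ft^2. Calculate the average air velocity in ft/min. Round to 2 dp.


V = 3222 / 4.59 = 701.96 ft/min

701.96 ft/min


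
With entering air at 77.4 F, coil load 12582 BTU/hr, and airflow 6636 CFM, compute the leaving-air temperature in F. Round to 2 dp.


dT = 12582/(1.08*6636) = 1.7556
T_leave = 77.4 - 1.7556 = 75.64 F

75.64 F


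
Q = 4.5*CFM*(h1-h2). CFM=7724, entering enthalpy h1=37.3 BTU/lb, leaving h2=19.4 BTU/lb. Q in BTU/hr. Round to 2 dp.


Q = 4.5 * 7724 * (37.3 - 19.4) = 622168.20 BTU/hr

622168.20 BTU/hr


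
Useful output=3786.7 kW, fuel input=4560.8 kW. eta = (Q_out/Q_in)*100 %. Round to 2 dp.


eta = (3786.7/4560.8)*100 = 83.03 %

83.03 %


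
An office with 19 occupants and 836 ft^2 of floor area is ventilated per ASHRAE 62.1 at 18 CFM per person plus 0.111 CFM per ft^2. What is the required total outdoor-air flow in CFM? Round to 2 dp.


Total = 19*18 + 836*0.111 = 434.80 CFM

434.80 CFM


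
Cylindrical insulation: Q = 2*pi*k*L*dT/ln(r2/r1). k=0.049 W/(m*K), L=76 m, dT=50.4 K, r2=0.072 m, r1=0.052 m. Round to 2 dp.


Q = 2*pi*0.049*76*50.4/ln(0.072/0.052) = 3623.87 W

3623.87 W


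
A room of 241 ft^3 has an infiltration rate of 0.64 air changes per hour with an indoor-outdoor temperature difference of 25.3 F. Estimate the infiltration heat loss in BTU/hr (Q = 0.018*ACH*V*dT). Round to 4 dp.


Q = 0.018 * 0.64 * 241 * 25.3 = 70.2409 BTU/hr

70.2409 BTU/hr


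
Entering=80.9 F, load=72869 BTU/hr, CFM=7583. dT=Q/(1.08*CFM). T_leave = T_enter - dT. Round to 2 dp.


dT = 72869/(1.08*7583) = 8.8977
T_leave = 80.9 - 8.8977 = 72.00 F

72.00 F


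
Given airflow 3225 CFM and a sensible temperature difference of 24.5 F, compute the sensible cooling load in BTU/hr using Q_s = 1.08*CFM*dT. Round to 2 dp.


Q = 1.08 * 3225 * 24.5 = 85333.50 BTU/hr

85333.50 BTU/hr


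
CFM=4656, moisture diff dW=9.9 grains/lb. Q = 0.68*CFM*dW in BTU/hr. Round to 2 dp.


Q = 0.68 * 4656 * 9.9 = 31344.19 BTU/hr

31344.19 BTU/hr


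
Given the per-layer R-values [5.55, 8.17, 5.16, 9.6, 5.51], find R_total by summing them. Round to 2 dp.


R_total = 5.55 + 8.17 + 5.16 + 9.6 + 5.51 = 33.99

33.99


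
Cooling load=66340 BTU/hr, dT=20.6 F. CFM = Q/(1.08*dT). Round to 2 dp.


CFM = 66340 / (1.08 * 20.6) = 2981.84

2981.84 CFM


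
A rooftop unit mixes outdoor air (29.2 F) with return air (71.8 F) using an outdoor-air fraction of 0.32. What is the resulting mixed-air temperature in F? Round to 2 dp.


T_mix = 0.32*29.2 + 0.68*71.8 = 58.17 F

58.17 F


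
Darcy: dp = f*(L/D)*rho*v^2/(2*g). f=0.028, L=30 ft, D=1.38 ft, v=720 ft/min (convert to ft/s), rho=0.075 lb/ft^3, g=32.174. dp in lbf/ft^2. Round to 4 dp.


v_fps = 720/60 = 12.0 ft/s
dp = 0.028*(30/1.38)*0.075*12.0^2/(2*32.174) = 0.1022 lbf/ft^2

0.1022 lbf/ft^2


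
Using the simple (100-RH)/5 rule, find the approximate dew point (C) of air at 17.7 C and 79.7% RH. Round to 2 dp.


Td = 17.7 - (100-79.7)/5 = 13.64 C

13.64 C


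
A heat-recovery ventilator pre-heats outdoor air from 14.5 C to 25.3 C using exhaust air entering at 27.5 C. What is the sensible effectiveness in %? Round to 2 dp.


eff = (25.3-14.5)/(27.5-14.5)*100 = 83.08 %

83.08 %


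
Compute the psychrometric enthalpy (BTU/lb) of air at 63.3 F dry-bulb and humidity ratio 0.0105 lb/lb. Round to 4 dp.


h = 0.24*63.3 + 0.0105*(1061+0.444*63.3) = 26.6276 BTU/lb

26.6276 BTU/lb


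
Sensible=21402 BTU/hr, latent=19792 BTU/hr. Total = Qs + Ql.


Qt = 21402 + 19792 = 41194 BTU/hr

41194 BTU/hr


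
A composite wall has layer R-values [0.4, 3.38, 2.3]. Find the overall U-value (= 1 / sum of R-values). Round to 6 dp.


R_total = 0.4 + 3.38 + 2.3 = 6.08
U = 1/6.08 = 0.164474

0.164474


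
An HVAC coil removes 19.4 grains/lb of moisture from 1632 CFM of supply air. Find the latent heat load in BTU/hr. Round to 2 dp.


Q = 0.68 * 1632 * 19.4 = 21529.34 BTU/hr

21529.34 BTU/hr


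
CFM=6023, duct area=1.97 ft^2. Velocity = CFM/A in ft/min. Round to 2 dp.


V = 6023 / 1.97 = 3057.36 ft/min

3057.36 ft/min


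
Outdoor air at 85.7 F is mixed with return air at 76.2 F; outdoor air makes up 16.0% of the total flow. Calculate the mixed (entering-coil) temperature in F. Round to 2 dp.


T_mix = 76.2 + (16.0/100)*(85.7-76.2) = 77.72 F

77.72 F


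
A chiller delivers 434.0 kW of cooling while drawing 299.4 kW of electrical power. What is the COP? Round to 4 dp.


COP = 434.0 / 299.4 = 1.4496

1.4496


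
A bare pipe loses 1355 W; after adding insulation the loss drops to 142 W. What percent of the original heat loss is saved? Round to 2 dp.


Savings = ((1355-142)/1355)*100 = 89.52 %

89.52 %


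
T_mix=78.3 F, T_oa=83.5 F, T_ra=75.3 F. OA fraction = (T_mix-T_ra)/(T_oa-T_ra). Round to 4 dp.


frac = (78.3 - 75.3) / (83.5 - 75.3) = 0.3659

0.3659


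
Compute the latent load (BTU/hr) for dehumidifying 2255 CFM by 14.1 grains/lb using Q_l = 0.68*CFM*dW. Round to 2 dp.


Q = 0.68 * 2255 * 14.1 = 21620.94 BTU/hr

21620.94 BTU/hr


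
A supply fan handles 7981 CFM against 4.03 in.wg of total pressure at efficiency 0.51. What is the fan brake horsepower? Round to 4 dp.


BHP = 7981 * 4.03 / (6356 * 0.51) = 9.9222 hp

9.9222 hp


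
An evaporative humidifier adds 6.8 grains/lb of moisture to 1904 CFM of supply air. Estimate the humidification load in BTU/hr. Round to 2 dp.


Q = 0.68 * 1904 * 6.8 = 8804.10 BTU/hr

8804.10 BTU/hr


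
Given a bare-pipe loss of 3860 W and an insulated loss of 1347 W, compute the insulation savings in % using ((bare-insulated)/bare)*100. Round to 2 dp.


Savings = ((3860-1347)/3860)*100 = 65.10 %

65.10 %


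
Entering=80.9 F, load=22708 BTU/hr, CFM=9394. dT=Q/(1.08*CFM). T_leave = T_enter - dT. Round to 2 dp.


dT = 22708/(1.08*9394) = 2.2382
T_leave = 80.9 - 2.2382 = 78.66 F

78.66 F


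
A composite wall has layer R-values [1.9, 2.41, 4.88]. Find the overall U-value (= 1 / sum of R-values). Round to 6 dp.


R_total = 1.9 + 2.41 + 4.88 = 9.19
U = 1/9.19 = 0.108814

0.108814


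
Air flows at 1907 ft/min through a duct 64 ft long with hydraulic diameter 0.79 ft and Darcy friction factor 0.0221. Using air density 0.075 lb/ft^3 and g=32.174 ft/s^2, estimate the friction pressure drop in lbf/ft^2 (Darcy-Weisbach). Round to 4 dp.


v_fps = 1907/60 = 31.7833 ft/s
dp = 0.0221*(64/0.79)*0.075*31.7833^2/(2*32.174) = 2.1080 lbf/ft^2

2.1080 lbf/ft^2


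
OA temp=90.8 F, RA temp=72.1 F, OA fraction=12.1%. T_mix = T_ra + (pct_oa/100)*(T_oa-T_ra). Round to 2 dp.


T_mix = 72.1 + (12.1/100)*(90.8-72.1) = 74.36 F

74.36 F


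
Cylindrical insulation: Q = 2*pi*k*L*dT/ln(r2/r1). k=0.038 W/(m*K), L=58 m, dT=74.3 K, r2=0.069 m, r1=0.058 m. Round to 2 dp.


Q = 2*pi*0.038*58*74.3/ln(0.069/0.058) = 5924.77 W

5924.77 W


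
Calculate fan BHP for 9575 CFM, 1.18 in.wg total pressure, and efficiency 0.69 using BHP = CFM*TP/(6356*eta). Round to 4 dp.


BHP = 9575 * 1.18 / (6356 * 0.69) = 2.5762 hp

2.5762 hp


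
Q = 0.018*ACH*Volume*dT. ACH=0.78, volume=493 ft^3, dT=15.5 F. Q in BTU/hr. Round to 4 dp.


Q = 0.018 * 0.78 * 493 * 15.5 = 107.2867 BTU/hr

107.2867 BTU/hr


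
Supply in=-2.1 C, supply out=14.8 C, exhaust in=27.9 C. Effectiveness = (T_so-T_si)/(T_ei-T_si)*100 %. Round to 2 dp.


eff = (14.8-(-2.1))/(27.9-(-2.1))*100 = 56.33 %

56.33 %


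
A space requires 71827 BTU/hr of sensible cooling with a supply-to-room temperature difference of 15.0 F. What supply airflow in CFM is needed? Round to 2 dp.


CFM = 71827 / (1.08 * 15.0) = 4433.77

4433.77 CFM


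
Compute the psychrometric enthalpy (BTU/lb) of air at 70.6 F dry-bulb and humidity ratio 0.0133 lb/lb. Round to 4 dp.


h = 0.24*70.6 + 0.0133*(1061+0.444*70.6) = 31.4722 BTU/lb

31.4722 BTU/lb


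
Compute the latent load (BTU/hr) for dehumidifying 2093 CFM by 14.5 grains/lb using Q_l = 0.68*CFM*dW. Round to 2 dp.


Q = 0.68 * 2093 * 14.5 = 20636.98 BTU/hr

20636.98 BTU/hr


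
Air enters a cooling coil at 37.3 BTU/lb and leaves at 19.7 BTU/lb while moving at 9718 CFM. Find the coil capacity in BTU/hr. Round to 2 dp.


Q = 4.5 * 9718 * (37.3 - 19.7) = 769665.60 BTU/hr

769665.60 BTU/hr


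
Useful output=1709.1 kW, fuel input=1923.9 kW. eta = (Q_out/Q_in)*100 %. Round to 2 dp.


eta = (1709.1/1923.9)*100 = 88.84 %

88.84 %


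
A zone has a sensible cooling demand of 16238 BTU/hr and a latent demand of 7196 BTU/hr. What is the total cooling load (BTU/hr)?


Qt = 16238 + 7196 = 23434 BTU/hr

23434 BTU/hr


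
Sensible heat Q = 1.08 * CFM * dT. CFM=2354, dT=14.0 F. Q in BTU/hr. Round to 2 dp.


Q = 1.08 * 2354 * 14.0 = 35592.48 BTU/hr

35592.48 BTU/hr


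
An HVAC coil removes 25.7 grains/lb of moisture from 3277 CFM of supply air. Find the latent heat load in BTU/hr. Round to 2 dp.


Q = 0.68 * 3277 * 25.7 = 57268.85 BTU/hr

57268.85 BTU/hr


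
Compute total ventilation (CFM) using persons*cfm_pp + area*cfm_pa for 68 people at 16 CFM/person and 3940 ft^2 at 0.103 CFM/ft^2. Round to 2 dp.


Total = 68*16 + 3940*0.103 = 1493.82 CFM

1493.82 CFM


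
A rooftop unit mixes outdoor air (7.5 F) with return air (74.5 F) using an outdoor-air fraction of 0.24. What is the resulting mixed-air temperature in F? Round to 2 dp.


T_mix = 0.24*7.5 + 0.76*74.5 = 58.42 F

58.42 F


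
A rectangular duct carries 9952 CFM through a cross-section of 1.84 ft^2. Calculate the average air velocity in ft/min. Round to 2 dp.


V = 9952 / 1.84 = 5408.70 ft/min

5408.70 ft/min


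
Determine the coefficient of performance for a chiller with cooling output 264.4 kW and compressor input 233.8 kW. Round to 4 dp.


COP = 264.4 / 233.8 = 1.1309

1.1309


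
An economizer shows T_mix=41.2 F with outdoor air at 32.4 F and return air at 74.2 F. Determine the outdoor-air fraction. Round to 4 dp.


frac = (41.2 - 74.2) / (32.4 - 74.2) = 0.7895

0.7895


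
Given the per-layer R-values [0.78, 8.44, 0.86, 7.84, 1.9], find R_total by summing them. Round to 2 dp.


R_total = 0.78 + 8.44 + 0.86 + 7.84 + 1.9 = 19.82

19.82


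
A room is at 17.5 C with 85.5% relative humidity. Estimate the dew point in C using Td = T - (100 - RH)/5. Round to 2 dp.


Td = 17.5 - (100-85.5)/5 = 14.60 C

14.60 C


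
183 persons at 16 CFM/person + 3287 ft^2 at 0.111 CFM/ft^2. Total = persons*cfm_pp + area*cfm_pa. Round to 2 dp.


Total = 183*16 + 3287*0.111 = 3292.86 CFM

3292.86 CFM


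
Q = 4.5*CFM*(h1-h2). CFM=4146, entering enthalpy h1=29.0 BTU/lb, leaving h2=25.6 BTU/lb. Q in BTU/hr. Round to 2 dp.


Q = 4.5 * 4146 * (29.0 - 25.6) = 63433.80 BTU/hr

63433.80 BTU/hr


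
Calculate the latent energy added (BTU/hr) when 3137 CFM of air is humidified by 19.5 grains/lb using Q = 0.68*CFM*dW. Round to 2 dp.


Q = 0.68 * 3137 * 19.5 = 41596.62 BTU/hr

41596.62 BTU/hr


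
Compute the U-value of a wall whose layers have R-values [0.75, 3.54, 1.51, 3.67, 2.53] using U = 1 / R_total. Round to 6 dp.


R_total = 0.75 + 3.54 + 1.51 + 3.67 + 2.53 = 12.00
U = 1/12.00 = 0.083333

0.083333


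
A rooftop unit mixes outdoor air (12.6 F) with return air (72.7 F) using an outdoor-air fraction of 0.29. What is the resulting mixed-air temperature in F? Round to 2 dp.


T_mix = 0.29*12.6 + 0.71*72.7 = 55.27 F

55.27 F


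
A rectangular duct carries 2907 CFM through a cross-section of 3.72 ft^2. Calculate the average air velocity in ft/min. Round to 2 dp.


V = 2907 / 3.72 = 781.45 ft/min

781.45 ft/min


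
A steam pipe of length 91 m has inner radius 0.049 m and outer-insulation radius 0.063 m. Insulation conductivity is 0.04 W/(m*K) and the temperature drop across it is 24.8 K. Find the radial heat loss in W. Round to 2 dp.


Q = 2*pi*0.04*91*24.8/ln(0.063/0.049) = 2256.92 W

2256.92 W


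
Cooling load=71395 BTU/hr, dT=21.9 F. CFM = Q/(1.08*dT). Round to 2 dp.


CFM = 71395 / (1.08 * 21.9) = 3018.56

3018.56 CFM


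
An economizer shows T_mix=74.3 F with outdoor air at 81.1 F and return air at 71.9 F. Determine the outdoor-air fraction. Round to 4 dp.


frac = (74.3 - 71.9) / (81.1 - 71.9) = 0.2609

0.2609


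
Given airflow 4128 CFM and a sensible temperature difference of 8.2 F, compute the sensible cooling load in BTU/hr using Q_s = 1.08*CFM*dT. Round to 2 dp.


Q = 1.08 * 4128 * 8.2 = 36557.57 BTU/hr

36557.57 BTU/hr


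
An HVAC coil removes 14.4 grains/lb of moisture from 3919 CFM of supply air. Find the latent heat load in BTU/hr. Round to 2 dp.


Q = 0.68 * 3919 * 14.4 = 38374.85 BTU/hr

38374.85 BTU/hr


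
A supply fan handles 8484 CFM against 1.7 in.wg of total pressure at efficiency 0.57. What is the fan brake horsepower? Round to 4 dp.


BHP = 8484 * 1.7 / (6356 * 0.57) = 3.9810 hp

3.9810 hp


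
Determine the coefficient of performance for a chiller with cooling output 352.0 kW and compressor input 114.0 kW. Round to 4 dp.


COP = 352.0 / 114.0 = 3.0877

3.0877


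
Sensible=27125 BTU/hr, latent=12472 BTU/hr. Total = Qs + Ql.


Qt = 27125 + 12472 = 39597 BTU/hr

39597 BTU/hr


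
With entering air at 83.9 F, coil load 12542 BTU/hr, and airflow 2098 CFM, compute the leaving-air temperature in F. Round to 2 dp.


dT = 12542/(1.08*2098) = 5.5353
T_leave = 83.9 - 5.5353 = 78.36 F

78.36 F


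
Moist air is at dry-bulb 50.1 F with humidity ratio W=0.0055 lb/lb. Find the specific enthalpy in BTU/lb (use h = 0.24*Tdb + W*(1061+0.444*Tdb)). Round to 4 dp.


h = 0.24*50.1 + 0.0055*(1061+0.444*50.1) = 17.9818 BTU/lb

17.9818 BTU/lb


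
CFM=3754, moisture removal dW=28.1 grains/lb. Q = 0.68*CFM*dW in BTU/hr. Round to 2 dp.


Q = 0.68 * 3754 * 28.1 = 71731.43 BTU/hr

71731.43 BTU/hr


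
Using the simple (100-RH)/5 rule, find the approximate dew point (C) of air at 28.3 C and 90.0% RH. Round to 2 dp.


Td = 28.3 - (100-90.0)/5 = 26.30 C

26.30 C


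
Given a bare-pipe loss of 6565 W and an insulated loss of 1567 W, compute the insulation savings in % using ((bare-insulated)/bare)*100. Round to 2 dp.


Savings = ((6565-1567)/6565)*100 = 76.13 %

76.13 %


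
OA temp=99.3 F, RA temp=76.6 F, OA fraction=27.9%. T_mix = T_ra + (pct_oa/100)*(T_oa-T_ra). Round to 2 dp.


T_mix = 76.6 + (27.9/100)*(99.3-76.6) = 82.93 F

82.93 F


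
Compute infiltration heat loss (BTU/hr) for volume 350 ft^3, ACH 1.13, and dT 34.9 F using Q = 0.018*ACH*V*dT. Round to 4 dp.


Q = 0.018 * 1.13 * 350 * 34.9 = 248.4531 BTU/hr

248.4531 BTU/hr


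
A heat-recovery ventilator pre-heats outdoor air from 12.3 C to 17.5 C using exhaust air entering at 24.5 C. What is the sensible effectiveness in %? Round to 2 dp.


eff = (17.5-12.3)/(24.5-12.3)*100 = 42.62 %

42.62 %


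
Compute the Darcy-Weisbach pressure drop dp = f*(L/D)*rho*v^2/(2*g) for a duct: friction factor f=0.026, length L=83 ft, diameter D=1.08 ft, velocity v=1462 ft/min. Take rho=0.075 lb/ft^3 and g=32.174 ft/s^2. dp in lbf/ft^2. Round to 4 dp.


v_fps = 1462/60 = 24.3667 ft/s
dp = 0.026*(83/1.08)*0.075*24.3667^2/(2*32.174) = 1.3828 lbf/ft^2

1.3828 lbf/ft^2


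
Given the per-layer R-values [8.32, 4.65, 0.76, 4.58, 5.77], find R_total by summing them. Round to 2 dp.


R_total = 8.32 + 4.65 + 0.76 + 4.58 + 5.77 = 24.08

24.08


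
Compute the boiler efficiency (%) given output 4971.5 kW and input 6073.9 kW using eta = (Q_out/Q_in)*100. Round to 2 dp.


eta = (4971.5/6073.9)*100 = 81.85 %

81.85 %


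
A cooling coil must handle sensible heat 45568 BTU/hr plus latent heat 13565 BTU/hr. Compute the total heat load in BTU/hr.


Qt = 45568 + 13565 = 59133 BTU/hr

59133 BTU/hr


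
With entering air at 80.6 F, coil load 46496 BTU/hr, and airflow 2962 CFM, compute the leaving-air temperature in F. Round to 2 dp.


dT = 46496/(1.08*2962) = 14.5347
T_leave = 80.6 - 14.5347 = 66.07 F

66.07 F


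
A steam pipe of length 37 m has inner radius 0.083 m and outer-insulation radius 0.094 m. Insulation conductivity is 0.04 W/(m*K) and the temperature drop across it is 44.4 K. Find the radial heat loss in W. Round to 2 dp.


Q = 2*pi*0.04*37*44.4/ln(0.094/0.083) = 3317.53 W

3317.53 W


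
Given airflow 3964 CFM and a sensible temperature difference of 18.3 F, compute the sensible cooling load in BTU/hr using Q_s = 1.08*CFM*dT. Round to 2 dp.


Q = 1.08 * 3964 * 18.3 = 78344.50 BTU/hr

78344.50 BTU/hr


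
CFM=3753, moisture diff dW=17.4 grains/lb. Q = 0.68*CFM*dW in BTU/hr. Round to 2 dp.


Q = 0.68 * 3753 * 17.4 = 44405.50 BTU/hr

44405.50 BTU/hr


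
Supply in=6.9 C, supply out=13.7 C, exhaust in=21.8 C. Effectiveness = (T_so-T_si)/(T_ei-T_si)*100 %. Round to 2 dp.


eff = (13.7-6.9)/(21.8-6.9)*100 = 45.64 %

45.64 %


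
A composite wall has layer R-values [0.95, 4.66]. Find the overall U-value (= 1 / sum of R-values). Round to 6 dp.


R_total = 0.95 + 4.66 = 5.61
U = 1/5.61 = 0.178253

0.178253


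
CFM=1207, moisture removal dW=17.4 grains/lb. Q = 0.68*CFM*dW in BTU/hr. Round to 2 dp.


Q = 0.68 * 1207 * 17.4 = 14281.22 BTU/hr

14281.22 BTU/hr


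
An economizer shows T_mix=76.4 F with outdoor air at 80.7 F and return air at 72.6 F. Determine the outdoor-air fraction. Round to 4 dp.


frac = (76.4 - 72.6) / (80.7 - 72.6) = 0.4691

0.4691


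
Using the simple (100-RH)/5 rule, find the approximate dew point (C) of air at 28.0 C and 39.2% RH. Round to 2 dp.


Td = 28.0 - (100-39.2)/5 = 15.84 C

15.84 C


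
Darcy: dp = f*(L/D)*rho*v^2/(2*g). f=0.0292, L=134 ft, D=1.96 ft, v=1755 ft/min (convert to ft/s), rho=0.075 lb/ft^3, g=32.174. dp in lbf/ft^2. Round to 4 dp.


v_fps = 1755/60 = 29.25 ft/s
dp = 0.0292*(134/1.96)*0.075*29.25^2/(2*32.174) = 1.9907 lbf/ft^2

1.9907 lbf/ft^2


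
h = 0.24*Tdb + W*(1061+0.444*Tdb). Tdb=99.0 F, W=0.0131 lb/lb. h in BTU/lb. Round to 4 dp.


h = 0.24*99.0 + 0.0131*(1061+0.444*99.0) = 38.2349 BTU/lb

38.2349 BTU/lb


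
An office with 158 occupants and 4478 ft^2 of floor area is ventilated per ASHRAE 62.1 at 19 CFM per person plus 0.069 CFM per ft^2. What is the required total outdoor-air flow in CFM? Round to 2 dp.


Total = 158*19 + 4478*0.069 = 3310.98 CFM

3310.98 CFM


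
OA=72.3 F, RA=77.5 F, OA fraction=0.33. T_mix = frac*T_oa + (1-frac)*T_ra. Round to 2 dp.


T_mix = 0.33*72.3 + 0.67*77.5 = 75.78 F

75.78 F


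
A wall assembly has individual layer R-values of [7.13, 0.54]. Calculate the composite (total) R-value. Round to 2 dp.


R_total = 7.13 + 0.54 = 7.67

7.67


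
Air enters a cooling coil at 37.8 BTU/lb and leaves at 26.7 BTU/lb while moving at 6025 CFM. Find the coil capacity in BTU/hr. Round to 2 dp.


Q = 4.5 * 6025 * (37.8 - 26.7) = 300948.75 BTU/hr

300948.75 BTU/hr


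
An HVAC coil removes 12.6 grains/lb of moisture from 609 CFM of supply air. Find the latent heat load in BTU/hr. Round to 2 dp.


Q = 0.68 * 609 * 12.6 = 5217.91 BTU/hr

5217.91 BTU/hr


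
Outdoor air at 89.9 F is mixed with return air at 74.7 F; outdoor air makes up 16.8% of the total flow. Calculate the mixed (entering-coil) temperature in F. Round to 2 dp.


T_mix = 74.7 + (16.8/100)*(89.9-74.7) = 77.25 F

77.25 F


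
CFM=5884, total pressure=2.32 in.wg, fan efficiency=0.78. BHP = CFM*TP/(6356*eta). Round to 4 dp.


BHP = 5884 * 2.32 / (6356 * 0.78) = 2.7535 hp

2.7535 hp


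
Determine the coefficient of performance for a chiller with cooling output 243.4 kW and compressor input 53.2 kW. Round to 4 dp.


COP = 243.4 / 53.2 = 4.5752

4.5752


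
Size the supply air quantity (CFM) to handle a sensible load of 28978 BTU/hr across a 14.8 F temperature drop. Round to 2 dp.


CFM = 28978 / (1.08 * 14.8) = 1812.94

1812.94 CFM


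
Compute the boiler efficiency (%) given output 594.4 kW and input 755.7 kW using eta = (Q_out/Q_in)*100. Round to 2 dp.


eta = (594.4/755.7)*100 = 78.66 %

78.66 %


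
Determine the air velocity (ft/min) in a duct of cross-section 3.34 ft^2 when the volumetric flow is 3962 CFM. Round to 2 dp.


V = 3962 / 3.34 = 1186.23 ft/min

1186.23 ft/min


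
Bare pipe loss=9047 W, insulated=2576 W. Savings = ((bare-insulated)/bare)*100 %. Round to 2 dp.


Savings = ((9047-2576)/9047)*100 = 71.53 %

71.53 %


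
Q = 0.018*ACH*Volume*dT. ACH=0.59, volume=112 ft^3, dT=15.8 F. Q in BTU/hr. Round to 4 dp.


Q = 0.018 * 0.59 * 112 * 15.8 = 18.7932 BTU/hr

18.7932 BTU/hr


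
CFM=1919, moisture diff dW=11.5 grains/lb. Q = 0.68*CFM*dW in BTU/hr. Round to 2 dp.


Q = 0.68 * 1919 * 11.5 = 15006.58 BTU/hr

15006.58 BTU/hr


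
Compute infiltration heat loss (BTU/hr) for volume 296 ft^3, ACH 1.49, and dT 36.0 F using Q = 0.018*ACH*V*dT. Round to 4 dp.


Q = 0.018 * 1.49 * 296 * 36.0 = 285.7939 BTU/hr

285.7939 BTU/hr


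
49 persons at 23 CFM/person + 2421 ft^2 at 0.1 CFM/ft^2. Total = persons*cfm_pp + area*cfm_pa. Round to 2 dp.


Total = 49*23 + 2421*0.1 = 1369.10 CFM

1369.10 CFM


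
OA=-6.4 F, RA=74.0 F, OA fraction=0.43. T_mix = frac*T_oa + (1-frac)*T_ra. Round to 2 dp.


T_mix = 0.43*(-6.4) + 0.57*74.0 = 39.43 F

39.43 F


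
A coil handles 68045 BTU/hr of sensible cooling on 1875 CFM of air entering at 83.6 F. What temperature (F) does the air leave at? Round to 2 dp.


dT = 68045/(1.08*1875) = 33.6025
T_leave = 83.6 - 33.6025 = 50.00 F

50.00 F


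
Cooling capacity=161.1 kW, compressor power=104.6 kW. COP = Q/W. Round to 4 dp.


COP = 161.1 / 104.6 = 1.5402

1.5402


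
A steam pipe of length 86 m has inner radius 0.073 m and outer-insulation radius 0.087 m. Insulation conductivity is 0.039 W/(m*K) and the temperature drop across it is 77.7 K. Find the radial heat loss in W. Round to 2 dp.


Q = 2*pi*0.039*86*77.7/ln(0.087/0.073) = 9332.84 W

9332.84 W


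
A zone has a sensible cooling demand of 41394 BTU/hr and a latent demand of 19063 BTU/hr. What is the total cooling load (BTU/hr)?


Qt = 41394 + 19063 = 60457 BTU/hr

60457 BTU/hr


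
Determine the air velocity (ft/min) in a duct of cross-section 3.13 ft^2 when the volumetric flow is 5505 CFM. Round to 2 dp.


V = 5505 / 3.13 = 1758.79 ft/min

1758.79 ft/min


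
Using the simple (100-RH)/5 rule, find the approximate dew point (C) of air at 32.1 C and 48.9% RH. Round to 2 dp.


Td = 32.1 - (100-48.9)/5 = 21.88 C

21.88 C


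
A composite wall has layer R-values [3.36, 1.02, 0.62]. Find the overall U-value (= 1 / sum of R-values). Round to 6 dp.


R_total = 3.36 + 1.02 + 0.62 = 5.00
U = 1/5.00 = 0.200000

0.200000


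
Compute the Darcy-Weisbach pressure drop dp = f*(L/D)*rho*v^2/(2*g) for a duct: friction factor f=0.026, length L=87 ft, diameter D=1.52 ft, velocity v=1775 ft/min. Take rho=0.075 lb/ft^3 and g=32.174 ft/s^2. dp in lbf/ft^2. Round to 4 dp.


v_fps = 1775/60 = 29.5833 ft/s
dp = 0.026*(87/1.52)*0.075*29.5833^2/(2*32.174) = 1.5180 lbf/ft^2

1.5180 lbf/ft^2


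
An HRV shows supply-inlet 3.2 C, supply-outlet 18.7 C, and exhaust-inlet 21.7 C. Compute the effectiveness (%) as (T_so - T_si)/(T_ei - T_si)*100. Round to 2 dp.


eff = (18.7-3.2)/(21.7-3.2)*100 = 83.78 %

83.78 %


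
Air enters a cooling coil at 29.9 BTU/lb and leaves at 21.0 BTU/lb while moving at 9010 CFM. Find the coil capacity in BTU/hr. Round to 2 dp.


Q = 4.5 * 9010 * (29.9 - 21.0) = 360850.50 BTU/hr

360850.50 BTU/hr


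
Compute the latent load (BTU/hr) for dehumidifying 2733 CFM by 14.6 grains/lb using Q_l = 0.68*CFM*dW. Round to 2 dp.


Q = 0.68 * 2733 * 14.6 = 27133.22 BTU/hr

27133.22 BTU/hr


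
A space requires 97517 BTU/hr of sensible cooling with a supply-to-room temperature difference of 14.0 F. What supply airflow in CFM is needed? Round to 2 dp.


CFM = 97517 / (1.08 * 14.0) = 6449.54

6449.54 CFM


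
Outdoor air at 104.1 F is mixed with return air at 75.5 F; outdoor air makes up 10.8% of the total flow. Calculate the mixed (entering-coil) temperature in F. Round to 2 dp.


T_mix = 75.5 + (10.8/100)*(104.1-75.5) = 78.59 F

78.59 F


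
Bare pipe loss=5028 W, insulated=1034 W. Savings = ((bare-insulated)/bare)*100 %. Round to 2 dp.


Savings = ((5028-1034)/5028)*100 = 79.44 %

79.44 %


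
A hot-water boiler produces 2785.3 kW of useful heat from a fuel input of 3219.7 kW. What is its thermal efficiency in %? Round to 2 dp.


eta = (2785.3/3219.7)*100 = 86.51 %

86.51 %


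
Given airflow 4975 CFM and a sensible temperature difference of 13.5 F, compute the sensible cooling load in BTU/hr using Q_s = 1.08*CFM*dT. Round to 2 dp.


Q = 1.08 * 4975 * 13.5 = 72535.50 BTU/hr

72535.50 BTU/hr


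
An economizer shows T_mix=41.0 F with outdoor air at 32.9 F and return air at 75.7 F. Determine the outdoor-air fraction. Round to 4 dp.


frac = (41.0 - 75.7) / (32.9 - 75.7) = 0.8107

0.8107


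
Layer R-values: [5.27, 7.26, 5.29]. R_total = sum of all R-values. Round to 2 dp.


R_total = 5.27 + 7.26 + 5.29 = 17.82

17.82


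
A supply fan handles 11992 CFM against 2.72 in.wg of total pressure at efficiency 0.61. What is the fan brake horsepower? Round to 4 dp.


BHP = 11992 * 2.72 / (6356 * 0.61) = 8.4129 hp

8.4129 hp


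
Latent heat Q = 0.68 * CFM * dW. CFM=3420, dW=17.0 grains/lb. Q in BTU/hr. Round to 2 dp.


Q = 0.68 * 3420 * 17.0 = 39535.20 BTU/hr

39535.20 BTU/hr


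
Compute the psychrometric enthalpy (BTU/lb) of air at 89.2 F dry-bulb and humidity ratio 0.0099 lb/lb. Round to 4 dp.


h = 0.24*89.2 + 0.0099*(1061+0.444*89.2) = 32.3040 BTU/lb

32.3040 BTU/lb


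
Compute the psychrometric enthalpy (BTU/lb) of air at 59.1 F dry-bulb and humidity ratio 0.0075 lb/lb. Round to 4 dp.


h = 0.24*59.1 + 0.0075*(1061+0.444*59.1) = 22.3383 BTU/lb

22.3383 BTU/lb


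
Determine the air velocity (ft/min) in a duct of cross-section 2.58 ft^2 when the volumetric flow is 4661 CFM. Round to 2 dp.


V = 4661 / 2.58 = 1806.59 ft/min

1806.59 ft/min


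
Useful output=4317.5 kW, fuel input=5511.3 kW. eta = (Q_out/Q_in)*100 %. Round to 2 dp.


eta = (4317.5/5511.3)*100 = 78.34 %

78.34 %


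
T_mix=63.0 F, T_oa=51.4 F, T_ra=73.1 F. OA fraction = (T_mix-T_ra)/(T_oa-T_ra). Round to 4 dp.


frac = (63.0 - 73.1) / (51.4 - 73.1) = 0.4654

0.4654


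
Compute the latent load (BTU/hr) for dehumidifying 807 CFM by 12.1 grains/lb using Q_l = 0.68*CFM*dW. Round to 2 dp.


Q = 0.68 * 807 * 12.1 = 6640.00 BTU/hr

6640.00 BTU/hr


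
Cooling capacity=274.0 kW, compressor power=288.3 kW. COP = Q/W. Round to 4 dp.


COP = 274.0 / 288.3 = 0.9504

0.9504


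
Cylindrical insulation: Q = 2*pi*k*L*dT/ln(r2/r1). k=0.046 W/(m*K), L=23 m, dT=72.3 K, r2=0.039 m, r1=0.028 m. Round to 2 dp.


Q = 2*pi*0.046*23*72.3/ln(0.039/0.028) = 1450.47 W

1450.47 W


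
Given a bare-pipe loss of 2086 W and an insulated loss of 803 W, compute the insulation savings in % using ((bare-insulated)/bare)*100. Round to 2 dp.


Savings = ((2086-803)/2086)*100 = 61.51 %

61.51 %


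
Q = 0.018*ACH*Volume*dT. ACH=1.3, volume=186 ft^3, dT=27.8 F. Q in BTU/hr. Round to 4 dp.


Q = 0.018 * 1.3 * 186 * 27.8 = 120.9967 BTU/hr

120.9967 BTU/hr


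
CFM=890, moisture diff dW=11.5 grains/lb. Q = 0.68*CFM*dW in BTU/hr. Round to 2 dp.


Q = 0.68 * 890 * 11.5 = 6959.80 BTU/hr

6959.80 BTU/hr


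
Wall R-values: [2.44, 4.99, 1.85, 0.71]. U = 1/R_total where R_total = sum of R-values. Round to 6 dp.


R_total = 2.44 + 4.99 + 1.85 + 0.71 = 9.99
U = 1/9.99 = 0.100100

0.100100


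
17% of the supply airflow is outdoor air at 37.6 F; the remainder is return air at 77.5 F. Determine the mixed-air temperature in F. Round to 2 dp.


T_mix = 0.17*37.6 + 0.83*77.5 = 70.72 F

70.72 F


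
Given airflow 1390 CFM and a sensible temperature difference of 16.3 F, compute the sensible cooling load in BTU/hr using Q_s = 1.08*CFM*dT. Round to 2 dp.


Q = 1.08 * 1390 * 16.3 = 24469.56 BTU/hr

24469.56 BTU/hr


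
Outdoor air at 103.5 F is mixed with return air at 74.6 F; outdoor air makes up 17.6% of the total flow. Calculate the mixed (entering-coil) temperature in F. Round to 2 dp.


T_mix = 74.6 + (17.6/100)*(103.5-74.6) = 79.69 F

79.69 F


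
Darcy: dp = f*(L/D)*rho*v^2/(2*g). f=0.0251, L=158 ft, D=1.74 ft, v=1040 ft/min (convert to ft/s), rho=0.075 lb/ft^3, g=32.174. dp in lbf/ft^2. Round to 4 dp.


v_fps = 1040/60 = 17.3333 ft/s
dp = 0.0251*(158/1.74)*0.075*17.3333^2/(2*32.174) = 0.7981 lbf/ft^2

0.7981 lbf/ft^2


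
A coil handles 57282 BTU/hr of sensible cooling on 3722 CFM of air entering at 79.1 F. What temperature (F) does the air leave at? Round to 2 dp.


dT = 57282/(1.08*3722) = 14.2501
T_leave = 79.1 - 14.2501 = 64.85 F

64.85 F


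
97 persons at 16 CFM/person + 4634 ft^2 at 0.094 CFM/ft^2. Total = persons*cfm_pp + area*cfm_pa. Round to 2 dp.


Total = 97*16 + 4634*0.094 = 1987.60 CFM

1987.60 CFM


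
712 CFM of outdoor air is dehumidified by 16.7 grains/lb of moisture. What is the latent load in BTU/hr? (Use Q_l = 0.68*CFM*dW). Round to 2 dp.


Q = 0.68 * 712 * 16.7 = 8085.47 BTU/hr

8085.47 BTU/hr


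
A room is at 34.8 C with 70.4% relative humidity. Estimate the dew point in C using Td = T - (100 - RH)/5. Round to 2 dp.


Td = 34.8 - (100-70.4)/5 = 28.88 C

28.88 C


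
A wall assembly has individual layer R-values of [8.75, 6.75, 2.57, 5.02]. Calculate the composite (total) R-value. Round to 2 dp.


R_total = 8.75 + 6.75 + 2.57 + 5.02 = 23.09

23.09


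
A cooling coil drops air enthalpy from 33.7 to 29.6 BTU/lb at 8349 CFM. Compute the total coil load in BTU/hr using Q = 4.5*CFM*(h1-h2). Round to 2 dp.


Q = 4.5 * 8349 * (33.7 - 29.6) = 154039.05 BTU/hr

154039.05 BTU/hr


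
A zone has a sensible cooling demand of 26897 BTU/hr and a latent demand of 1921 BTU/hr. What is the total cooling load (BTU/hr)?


Qt = 26897 + 1921 = 28818 BTU/hr

28818 BTU/hr


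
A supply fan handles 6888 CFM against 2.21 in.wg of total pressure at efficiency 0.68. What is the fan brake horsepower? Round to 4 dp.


BHP = 6888 * 2.21 / (6356 * 0.68) = 3.5220 hp

3.5220 hp


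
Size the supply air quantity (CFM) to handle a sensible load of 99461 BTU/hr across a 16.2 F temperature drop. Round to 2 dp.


CFM = 99461 / (1.08 * 16.2) = 5684.79

5684.79 CFM


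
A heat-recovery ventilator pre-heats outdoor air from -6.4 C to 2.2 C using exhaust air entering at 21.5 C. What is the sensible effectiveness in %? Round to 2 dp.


eff = (2.2-(-6.4))/(21.5-(-6.4))*100 = 30.82 %

30.82 %


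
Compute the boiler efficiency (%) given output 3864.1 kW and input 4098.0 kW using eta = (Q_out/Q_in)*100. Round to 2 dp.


eta = (3864.1/4098.0)*100 = 94.29 %

94.29 %


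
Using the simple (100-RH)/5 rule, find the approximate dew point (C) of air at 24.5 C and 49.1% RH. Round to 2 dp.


Td = 24.5 - (100-49.1)/5 = 14.32 C

14.32 C


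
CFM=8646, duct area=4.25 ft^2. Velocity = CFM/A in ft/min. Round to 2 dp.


V = 8646 / 4.25 = 2034.35 ft/min

2034.35 ft/min


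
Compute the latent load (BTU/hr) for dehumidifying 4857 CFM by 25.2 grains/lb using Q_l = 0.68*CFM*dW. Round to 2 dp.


Q = 0.68 * 4857 * 25.2 = 83229.55 BTU/hr

83229.55 BTU/hr


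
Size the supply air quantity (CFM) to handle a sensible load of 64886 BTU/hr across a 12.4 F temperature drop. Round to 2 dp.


CFM = 64886 / (1.08 * 12.4) = 4845.13

4845.13 CFM


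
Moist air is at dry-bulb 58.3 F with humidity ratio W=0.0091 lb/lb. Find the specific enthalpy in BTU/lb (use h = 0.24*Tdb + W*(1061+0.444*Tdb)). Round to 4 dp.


h = 0.24*58.3 + 0.0091*(1061+0.444*58.3) = 23.8827 BTU/lb

23.8827 BTU/lb


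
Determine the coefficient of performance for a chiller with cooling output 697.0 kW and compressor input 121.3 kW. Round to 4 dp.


COP = 697.0 / 121.3 = 5.7461

5.7461


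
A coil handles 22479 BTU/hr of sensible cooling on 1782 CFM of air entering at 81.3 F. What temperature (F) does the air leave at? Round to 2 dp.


dT = 22479/(1.08*1782) = 11.6801
T_leave = 81.3 - 11.6801 = 69.62 F

69.62 F


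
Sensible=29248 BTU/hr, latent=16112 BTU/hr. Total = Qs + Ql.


Qt = 29248 + 16112 = 45360 BTU/hr

45360 BTU/hr


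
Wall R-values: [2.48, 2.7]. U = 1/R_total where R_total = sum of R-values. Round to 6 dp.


R_total = 2.48 + 2.7 = 5.18
U = 1/5.18 = 0.193050

0.193050


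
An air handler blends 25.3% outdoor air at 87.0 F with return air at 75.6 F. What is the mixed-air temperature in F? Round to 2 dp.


T_mix = 75.6 + (25.3/100)*(87.0-75.6) = 78.48 F

78.48 F


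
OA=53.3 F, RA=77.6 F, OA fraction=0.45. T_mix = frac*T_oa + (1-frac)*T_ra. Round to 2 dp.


T_mix = 0.45*53.3 + 0.55*77.6 = 66.67 F

66.67 F


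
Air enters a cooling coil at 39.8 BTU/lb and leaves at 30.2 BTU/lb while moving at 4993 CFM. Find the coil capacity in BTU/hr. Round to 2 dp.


Q = 4.5 * 4993 * (39.8 - 30.2) = 215697.60 BTU/hr

215697.60 BTU/hr


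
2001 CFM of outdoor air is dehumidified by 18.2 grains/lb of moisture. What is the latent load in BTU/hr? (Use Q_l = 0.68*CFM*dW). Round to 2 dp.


Q = 0.68 * 2001 * 18.2 = 24764.38 BTU/hr

24764.38 BTU/hr


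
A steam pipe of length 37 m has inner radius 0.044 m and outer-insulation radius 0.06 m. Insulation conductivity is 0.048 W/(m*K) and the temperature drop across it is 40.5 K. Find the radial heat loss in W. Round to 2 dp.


Q = 2*pi*0.048*37*40.5/ln(0.06/0.044) = 1457.13 W

1457.13 W
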